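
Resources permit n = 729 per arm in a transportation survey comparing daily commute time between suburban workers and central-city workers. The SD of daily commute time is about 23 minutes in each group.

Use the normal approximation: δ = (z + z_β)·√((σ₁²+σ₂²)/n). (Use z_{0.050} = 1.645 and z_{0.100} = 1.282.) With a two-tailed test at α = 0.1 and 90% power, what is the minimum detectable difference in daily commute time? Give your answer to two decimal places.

δ = (z_{α/2} + z_β) · √((σ₁²+σ₂²)/n)
  = (1.645 + 1.282) · √(1058/729)
  = 2.927 · √1.4513
  = 2.927 · 1.2047
  = 3.5262

Minimum detectable difference ≈ 3.53 minutes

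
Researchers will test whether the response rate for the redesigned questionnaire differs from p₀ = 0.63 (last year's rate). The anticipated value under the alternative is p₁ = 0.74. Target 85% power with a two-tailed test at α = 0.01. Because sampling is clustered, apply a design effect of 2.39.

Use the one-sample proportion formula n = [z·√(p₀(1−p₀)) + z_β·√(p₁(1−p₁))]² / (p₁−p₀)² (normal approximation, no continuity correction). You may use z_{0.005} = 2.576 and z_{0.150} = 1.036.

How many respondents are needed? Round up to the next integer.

n = 570

n = [z_{α/2}·√(p₀q₀) + z_β·√(p₁q₁)]² / (p₁ − p₀)²
  = [2.576·√(0.63·0.37) + 1.036·√(0.74·0.26)]² / (0.11)²
  = [2.576·0.4828 + 1.036·0.4386]² / 0.0121
  = [1.6981]² / 0.0121
  = 238.32
Design effect: 2.39 × 238.32 = 569.58.
Round up → n = 570.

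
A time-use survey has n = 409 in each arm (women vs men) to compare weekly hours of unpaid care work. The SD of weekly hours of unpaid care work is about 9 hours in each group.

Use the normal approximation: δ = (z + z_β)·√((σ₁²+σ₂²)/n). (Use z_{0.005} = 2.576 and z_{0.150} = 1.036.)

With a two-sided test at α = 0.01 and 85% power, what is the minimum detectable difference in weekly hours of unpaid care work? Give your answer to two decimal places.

Minimum detectable difference ≈ 2.27 hours

δ = (z_{α/2} + z_β) · √((σ₁²+σ₂²)/n)
  = (2.576 + 1.036) · √(162/409)
  = 3.612 · √0.39609
  = 3.612 · 0.6294
  = 2.2732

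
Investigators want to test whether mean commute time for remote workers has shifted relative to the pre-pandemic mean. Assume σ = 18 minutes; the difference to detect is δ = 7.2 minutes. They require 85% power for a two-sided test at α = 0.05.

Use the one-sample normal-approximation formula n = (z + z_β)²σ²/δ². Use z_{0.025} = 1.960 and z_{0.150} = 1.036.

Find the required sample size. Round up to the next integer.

n = (z_{α/2} + z_β)² · σ² / δ²
  = (1.960 + 1.036)² · 18² / 7.2²
  = 8.9760 · 324 / 51.84
  = 56.10
Round up → n = 57.

n = 57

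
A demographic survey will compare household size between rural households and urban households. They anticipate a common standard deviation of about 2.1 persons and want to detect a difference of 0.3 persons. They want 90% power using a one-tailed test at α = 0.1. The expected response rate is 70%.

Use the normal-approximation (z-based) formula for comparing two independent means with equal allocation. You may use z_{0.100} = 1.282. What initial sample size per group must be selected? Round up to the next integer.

n = (z_α + z_β)² · (σ₁² + σ₂²) / δ²
  = (1.282 + 1.282)² · (2·2.1² = 8.82) / 0.3²
  = 6.5741 · 8.82 / 0.09
  = 644.26
Adjust for 70% response: 644.26 / 0.70 = 920.37.
Round up → n = 921 per group.

n = 921 per group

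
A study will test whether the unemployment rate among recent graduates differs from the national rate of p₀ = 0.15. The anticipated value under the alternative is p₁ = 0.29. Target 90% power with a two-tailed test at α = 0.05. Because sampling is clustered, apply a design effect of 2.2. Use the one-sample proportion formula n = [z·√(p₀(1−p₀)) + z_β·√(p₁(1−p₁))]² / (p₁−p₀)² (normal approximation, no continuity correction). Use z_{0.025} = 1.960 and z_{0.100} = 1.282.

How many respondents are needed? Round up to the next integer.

n = 185

n = [z_{α/2}·√(p₀q₀) + z_β·√(p₁q₁)]² / (p₁ − p₀)²
  = [1.960·√(0.15·0.85) + 1.282·√(0.29·0.71)]² / (0.14)²
  = [1.960·0.3571 + 1.282·0.4538]² / 0.0196
  = [1.2816]² / 0.0196
  = 83.80
Design effect: 2.2 × 83.80 = 184.36.
Round up → n = 185.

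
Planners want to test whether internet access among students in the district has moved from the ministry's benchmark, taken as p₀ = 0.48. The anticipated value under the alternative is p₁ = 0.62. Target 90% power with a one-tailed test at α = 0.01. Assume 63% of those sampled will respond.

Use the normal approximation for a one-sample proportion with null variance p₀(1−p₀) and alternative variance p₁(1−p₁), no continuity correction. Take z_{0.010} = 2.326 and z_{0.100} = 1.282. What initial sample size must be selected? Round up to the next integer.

n = 258

n = [z_α·√(p₀q₀) + z_β·√(p₁q₁)]² / (p₁ − p₀)²
  = [2.326·√(0.48·0.52) + 1.282·√(0.62·0.38)]² / (0.14)²
  = [2.326·0.4996 + 1.282·0.4854]² / 0.0196
  = [1.7843]² / 0.0196
  = 162.44
Adjust for 63% response: 162.44 / 0.63 = 257.84.
Round up → n = 258.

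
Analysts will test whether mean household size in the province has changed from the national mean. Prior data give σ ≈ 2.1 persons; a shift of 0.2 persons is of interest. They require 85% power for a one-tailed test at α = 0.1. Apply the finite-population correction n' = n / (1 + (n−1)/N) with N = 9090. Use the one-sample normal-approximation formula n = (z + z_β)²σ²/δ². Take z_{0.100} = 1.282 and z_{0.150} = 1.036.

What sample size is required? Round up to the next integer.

n = (z_α + z_β)² · σ² / δ²
  = (1.282 + 1.036)² · 2.1² / 0.2²
  = 5.3731 · 4.41 / 0.04
  = 592.39
Finite-population correction (N = 9090): 592.39 / (1 + (592.39 − 1)/9090) = 556.20.
Round up → n = 557.

n = 557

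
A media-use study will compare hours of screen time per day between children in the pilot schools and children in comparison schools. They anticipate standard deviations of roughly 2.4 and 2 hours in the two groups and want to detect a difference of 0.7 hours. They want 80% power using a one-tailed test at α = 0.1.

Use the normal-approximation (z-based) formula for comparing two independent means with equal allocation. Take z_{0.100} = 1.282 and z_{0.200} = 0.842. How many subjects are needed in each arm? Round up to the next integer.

n = 90 per group

n = (z_α + z_β)² · (σ₁² + σ₂²) / δ²
  = (1.282 + 0.842)² · (2.4² + 2² = 9.76) / 0.7²
  = 4.5114 · 9.76 / 0.49
  = 89.86
Round up → n = 90 per group.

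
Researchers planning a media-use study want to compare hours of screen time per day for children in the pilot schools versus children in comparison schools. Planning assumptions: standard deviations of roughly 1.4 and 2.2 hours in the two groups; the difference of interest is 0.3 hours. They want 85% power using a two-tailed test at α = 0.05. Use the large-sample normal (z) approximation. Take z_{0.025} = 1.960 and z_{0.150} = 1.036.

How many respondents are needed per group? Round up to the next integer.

n = 679 per group

n = (z_{α/2} + z_β)² · (σ₁² + σ₂²) / δ²
  = (1.960 + 1.036)² · (1.4² + 2.2² = 6.8) / 0.3²
  = 8.9760 · 6.8 / 0.09
  = 678.19
Round up → n = 679 per group.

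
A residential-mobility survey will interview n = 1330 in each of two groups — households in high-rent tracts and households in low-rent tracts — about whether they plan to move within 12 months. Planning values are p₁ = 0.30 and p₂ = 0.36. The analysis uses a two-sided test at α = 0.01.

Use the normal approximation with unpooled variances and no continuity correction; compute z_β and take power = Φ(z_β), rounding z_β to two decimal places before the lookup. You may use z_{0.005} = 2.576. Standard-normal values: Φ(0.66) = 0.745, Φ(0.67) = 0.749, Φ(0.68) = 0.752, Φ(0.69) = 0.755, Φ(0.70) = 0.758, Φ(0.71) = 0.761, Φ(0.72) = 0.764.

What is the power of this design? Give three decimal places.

Power ≈ 0.764

z_β = |p₁−p₂|·√(n/[p₁q₁+p₂q₂]) − z_{α/2}
    = 0.06 · √(1330/0.4404) − 2.576
    = 0.06 · 54.9544 − 2.576
    = 3.2973 − 2.576 = 0.7213 → 0.72
Power = Φ(0.72) = 0.764.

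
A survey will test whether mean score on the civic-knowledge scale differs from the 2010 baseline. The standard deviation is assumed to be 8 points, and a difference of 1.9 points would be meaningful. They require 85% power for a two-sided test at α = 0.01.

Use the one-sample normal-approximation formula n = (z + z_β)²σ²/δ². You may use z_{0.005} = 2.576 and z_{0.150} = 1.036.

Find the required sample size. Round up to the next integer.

n = (z_{α/2} + z_β)² · σ² / δ²
  = (2.576 + 1.036)² · 8² / 1.9²
  = 13.0465 · 64 / 3.61
  = 231.30
Round up → n = 232.

n = 232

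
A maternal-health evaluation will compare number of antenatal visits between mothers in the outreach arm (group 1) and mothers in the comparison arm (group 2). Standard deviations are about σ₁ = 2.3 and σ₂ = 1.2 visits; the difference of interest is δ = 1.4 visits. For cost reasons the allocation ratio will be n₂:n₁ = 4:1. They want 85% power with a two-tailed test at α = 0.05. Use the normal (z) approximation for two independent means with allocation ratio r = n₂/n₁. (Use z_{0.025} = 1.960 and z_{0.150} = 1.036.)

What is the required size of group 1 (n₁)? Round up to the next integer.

n₁ = 26

n₁ = (z_{α/2} + z_β)² · (σ₁² + σ₂²/r) / δ²
   = (1.960 + 1.036)² · (2.3² + 1.2²/4) / 1.4²
   = 8.9760 · (5.29 + 0.36) / 1.96
   = 8.9760 · 5.65 / 1.96
   = 25.87
Round up → n₁ = 26; n₂ = r·n₁ = 4 × 26 = 104.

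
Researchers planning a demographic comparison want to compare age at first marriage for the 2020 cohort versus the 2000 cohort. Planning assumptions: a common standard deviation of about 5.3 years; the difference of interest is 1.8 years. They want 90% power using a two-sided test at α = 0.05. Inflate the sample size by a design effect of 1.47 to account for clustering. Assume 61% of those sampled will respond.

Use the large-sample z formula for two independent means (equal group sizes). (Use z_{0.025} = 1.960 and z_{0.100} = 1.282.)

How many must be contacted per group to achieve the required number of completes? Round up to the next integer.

n = 440 per group

n = (z_{α/2} + z_β)² · (σ₁² + σ₂²) / δ²
  = (1.960 + 1.282)² · (2·5.3² = 56.18) / 1.8²
  = 10.5106 · 56.18 / 3.24
  = 182.25
Design effect: 1.47 × 182.25 = 267.90.
Adjust for 61% response: 267.90 / 0.61 = 439.19.
Round up → n = 440 per group.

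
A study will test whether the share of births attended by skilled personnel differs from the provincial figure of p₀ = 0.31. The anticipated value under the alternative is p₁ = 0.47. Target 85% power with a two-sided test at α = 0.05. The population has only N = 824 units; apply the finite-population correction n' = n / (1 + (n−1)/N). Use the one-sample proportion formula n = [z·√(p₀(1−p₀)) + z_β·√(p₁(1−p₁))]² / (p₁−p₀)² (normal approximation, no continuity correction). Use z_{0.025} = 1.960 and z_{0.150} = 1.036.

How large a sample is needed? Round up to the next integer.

n = [z_{α/2}·√(p₀q₀) + z_β·√(p₁q₁)]² / (p₁ − p₀)²
  = [1.960·√(0.31·0.69) + 1.036·√(0.47·0.53)]² / (0.16)²
  = [1.960·0.4625 + 1.036·0.4991]² / 0.0256
  = [1.4236]² / 0.0256
  = 79.16
Finite-population correction (N = 824): 79.16 / (1 + (79.16 − 1)/824) = 72.30.
Round up → n = 73.

n = 73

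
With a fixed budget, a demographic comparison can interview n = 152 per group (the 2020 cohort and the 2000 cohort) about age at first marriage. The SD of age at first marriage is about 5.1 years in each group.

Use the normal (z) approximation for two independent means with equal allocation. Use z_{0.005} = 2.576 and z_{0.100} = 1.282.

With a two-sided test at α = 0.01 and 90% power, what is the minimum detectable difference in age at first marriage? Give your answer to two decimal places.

δ = (z_{α/2} + z_β) · √((σ₁²+σ₂²)/n)
  = (2.576 + 1.282) · √(52.02/152)
  = 3.858 · √0.34224
  = 3.858 · 0.5850
  = 2.2570

Minimum detectable difference ≈ 2.26 years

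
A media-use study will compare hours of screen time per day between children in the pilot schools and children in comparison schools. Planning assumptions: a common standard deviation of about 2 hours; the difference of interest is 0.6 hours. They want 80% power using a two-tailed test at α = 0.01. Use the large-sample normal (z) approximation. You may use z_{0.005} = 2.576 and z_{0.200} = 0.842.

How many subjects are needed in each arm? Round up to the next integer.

n = (z_{α/2} + z_β)² · (σ₁² + σ₂²) / δ²
  = (2.576 + 0.842)² · (2·2² = 8) / 0.6²
  = 11.6827 · 8 / 0.36
  = 259.62
Round up → n = 260 per group.

n = 260 per group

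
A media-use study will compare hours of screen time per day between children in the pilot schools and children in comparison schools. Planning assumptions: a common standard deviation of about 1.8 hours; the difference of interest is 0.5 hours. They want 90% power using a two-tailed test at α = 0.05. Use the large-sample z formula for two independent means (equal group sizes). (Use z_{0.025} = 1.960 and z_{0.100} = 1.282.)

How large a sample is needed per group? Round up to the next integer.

n = 273 per group

n = (z_{α/2} + z_β)² · (σ₁² + σ₂²) / δ²
  = (1.960 + 1.282)² · (2·1.8² = 6.48) / 0.5²
  = 10.5106 · 6.48 / 0.25
  = 272.43
Round up → n = 273 per group.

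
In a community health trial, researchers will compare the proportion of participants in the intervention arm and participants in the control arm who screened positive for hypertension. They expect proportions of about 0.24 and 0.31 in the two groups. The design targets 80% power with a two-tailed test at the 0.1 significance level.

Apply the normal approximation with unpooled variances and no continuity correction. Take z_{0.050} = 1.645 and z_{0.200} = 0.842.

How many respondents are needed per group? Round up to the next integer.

n = (z_{α/2} + z_β)² · [p₁(1−p₁) + p₂(1−p₂)] / (p₁ − p₂)²
  = (1.645 + 0.842)² · (0.24·0.76 + 0.31·0.69) / (-0.07)²
  = (2.487)² · (0.1824 + 0.2139) / 0.0049
  = 6.1852 · 0.3963 / 0.0049
  = 500.24
Round up → n = 501 per group.

n = 501 per group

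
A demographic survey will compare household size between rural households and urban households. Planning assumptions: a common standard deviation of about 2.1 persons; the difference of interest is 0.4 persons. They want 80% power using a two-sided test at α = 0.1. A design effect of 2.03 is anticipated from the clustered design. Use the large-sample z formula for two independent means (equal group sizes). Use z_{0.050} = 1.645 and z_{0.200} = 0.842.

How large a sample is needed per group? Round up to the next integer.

n = (z_{α/2} + z_β)² · (σ₁² + σ₂²) / δ²
  = (1.645 + 0.842)² · (2·2.1² = 8.82) / 0.4²
  = 6.1852 · 8.82 / 0.16
  = 340.96
Design effect: 2.03 × 340.96 = 692.14.
Round up → n = 693 per group.

n = 693 per group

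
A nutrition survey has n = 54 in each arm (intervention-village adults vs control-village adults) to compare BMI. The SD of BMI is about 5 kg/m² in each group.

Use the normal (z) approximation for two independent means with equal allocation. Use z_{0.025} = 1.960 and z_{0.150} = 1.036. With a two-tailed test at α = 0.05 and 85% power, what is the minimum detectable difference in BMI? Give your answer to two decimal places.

δ = (z_{α/2} + z_β) · √((σ₁²+σ₂²)/n)
  = (1.960 + 1.036) · √(50/54)
  = 2.996 · √0.92593
  = 2.996 · 0.9623
  = 2.8829

Minimum detectable difference ≈ 2.88 kg/m²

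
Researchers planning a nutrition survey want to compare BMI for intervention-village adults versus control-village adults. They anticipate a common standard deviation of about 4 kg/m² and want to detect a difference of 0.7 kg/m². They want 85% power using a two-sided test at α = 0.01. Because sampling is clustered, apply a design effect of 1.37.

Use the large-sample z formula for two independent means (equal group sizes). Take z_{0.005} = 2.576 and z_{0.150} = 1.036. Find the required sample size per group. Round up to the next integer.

n = 1168 per group

n = (z_{α/2} + z_β)² · (σ₁² + σ₂²) / δ²
  = (2.576 + 1.036)² · (2·4² = 32) / 0.7²
  = 13.0465 · 32 / 0.49
  = 852.02
Design effect: 1.37 × 852.02 = 1167.27.
Round up → n = 1168 per group.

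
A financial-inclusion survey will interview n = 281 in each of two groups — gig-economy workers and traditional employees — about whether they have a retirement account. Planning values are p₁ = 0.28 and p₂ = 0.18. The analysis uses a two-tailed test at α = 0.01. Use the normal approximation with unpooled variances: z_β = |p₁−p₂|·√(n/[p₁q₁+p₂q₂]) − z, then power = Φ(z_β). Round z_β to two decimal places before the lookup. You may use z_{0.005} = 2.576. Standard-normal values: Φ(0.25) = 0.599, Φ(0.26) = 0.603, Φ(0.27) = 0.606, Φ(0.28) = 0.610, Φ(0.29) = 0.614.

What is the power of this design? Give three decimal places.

z_β = |p₁−p₂|·√(n/[p₁q₁+p₂q₂]) − z_{α/2}
    = 0.10 · √(281/0.3492) − 2.576
    = 0.10 · 28.3672 − 2.576
    = 2.8367 − 2.576 = 0.2607 → 0.26
Power = Φ(0.26) = 0.603.

Power ≈ 0.603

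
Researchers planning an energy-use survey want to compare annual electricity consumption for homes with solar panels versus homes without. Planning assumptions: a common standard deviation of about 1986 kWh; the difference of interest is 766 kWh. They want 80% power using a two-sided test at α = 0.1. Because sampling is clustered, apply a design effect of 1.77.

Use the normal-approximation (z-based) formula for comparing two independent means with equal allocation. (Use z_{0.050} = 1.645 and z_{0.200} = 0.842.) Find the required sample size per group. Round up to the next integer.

n = (z_{α/2} + z_β)² · (σ₁² + σ₂²) / δ²
  = (1.645 + 0.842)² · (2·1986² = 7888392) / 766²
  = 6.1852 · 7888392 / 586756
  = 83.15
Design effect: 1.77 × 83.15 = 147.18.
Round up → n = 148 per group.

n = 148 per group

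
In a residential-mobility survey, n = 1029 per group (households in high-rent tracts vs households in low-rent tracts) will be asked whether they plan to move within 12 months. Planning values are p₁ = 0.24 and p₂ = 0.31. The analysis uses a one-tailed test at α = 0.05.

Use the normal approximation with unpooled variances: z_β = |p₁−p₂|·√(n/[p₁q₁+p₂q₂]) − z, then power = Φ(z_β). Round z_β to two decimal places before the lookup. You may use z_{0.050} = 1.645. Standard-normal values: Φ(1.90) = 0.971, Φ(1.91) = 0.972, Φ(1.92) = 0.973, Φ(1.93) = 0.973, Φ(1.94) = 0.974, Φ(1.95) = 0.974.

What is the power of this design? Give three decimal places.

z_β = |p₁−p₂|·√(n/[p₁q₁+p₂q₂]) − z_α
    = 0.07 · √(1029/0.3963) − 1.645
    = 0.07 · 50.9560 − 1.645
    = 3.5669 − 1.645 = 1.9219 → 1.92
Power = Φ(1.92) = 0.973.

Power ≈ 0.973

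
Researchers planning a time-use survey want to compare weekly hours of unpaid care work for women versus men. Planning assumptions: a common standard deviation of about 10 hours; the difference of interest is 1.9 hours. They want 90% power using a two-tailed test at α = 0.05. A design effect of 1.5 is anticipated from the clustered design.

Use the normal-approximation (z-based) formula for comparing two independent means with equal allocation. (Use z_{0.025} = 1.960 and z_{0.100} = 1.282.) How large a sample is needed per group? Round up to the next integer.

n = 874 per group

n = (z_{α/2} + z_β)² · (σ₁² + σ₂²) / δ²
  = (1.960 + 1.282)² · (2·10² = 200) / 1.9²
  = 10.5106 · 200 / 3.61
  = 582.30
Design effect: 1.5 × 582.30 = 873.45.
Round up → n = 874 per group.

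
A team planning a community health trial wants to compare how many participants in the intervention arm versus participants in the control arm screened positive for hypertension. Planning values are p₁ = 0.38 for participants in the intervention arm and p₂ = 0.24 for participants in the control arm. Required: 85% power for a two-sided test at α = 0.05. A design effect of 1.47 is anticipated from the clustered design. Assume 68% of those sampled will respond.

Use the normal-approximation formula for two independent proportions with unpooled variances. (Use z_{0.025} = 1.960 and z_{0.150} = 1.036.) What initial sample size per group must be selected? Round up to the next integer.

n = (z_{α/2} + z_β)² · [p₁(1−p₁) + p₂(1−p₂)] / (p₁ − p₂)²
  = (1.960 + 1.036)² · (0.38·0.62 + 0.24·0.76) / (0.14)²
  = (2.996)² · (0.2356 + 0.1824) / 0.0196
  = 8.9760 · 0.4180 / 0.0196
  = 191.43
Design effect: 1.47 × 191.43 = 281.40.
Adjust for 68% response: 281.40 / 0.68 = 413.82.
Round up → n = 414 per group.

n = 414 per group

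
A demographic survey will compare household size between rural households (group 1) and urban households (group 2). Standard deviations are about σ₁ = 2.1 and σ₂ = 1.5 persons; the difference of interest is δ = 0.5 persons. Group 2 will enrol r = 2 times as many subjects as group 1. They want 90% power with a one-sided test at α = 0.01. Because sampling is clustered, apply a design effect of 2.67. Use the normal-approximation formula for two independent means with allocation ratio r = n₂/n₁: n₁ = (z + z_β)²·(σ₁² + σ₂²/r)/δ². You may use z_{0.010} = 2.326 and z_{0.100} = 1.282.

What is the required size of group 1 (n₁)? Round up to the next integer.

n₁ = 770

n₁ = (z_α + z_β)² · (σ₁² + σ₂²/r) / δ²
   = (2.326 + 1.282)² · (2.1² + 1.5²/2) / 0.5²
   = 13.0177 · (4.41 + 1.125) / 0.25
   = 13.0177 · 5.535 / 0.25
   = 288.21
Design effect: 2.67 × 288.21 = 769.52.
Round up → n₁ = 770; n₂ = r·n₁ = 2 × 770 = 1540.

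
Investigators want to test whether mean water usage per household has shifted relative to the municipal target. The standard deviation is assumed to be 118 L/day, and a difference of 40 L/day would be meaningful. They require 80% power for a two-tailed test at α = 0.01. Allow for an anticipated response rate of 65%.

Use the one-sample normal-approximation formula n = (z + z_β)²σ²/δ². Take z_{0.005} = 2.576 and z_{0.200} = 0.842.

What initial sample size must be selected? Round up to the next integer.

n = 157

n = (z_{α/2} + z_β)² · σ² / δ²
  = (2.576 + 0.842)² · 118² / 40²
  = 11.6827 · 13924 / 1600
  = 101.67
Adjust for 65% response: 101.67 / 0.65 = 156.41.
Round up → n = 157.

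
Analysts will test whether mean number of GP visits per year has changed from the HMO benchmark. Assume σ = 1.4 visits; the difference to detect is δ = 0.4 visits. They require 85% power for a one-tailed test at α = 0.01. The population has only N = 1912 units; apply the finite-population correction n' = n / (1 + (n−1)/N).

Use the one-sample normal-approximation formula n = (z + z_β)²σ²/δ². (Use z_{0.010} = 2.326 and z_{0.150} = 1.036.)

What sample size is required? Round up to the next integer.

n = (z_α + z_β)² · σ² / δ²
  = (2.326 + 1.036)² · 1.4² / 0.4²
  = 11.3030 · 1.96 / 0.16
  = 138.46
Finite-population correction (N = 1912): 138.46 / (1 + (138.46 − 1)/1912) = 129.18.
Round up → n = 130.

n = 130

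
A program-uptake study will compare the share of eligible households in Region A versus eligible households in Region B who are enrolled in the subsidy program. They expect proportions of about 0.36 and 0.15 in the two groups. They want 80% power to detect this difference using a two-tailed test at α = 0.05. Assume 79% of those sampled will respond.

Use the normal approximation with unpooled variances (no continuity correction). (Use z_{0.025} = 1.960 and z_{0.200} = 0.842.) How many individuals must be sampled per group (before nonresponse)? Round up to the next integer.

n = 81 per group

n = (z_{α/2} + z_β)² · [p₁(1−p₁) + p₂(1−p₂)] / (p₁ − p₂)²
  = (1.960 + 0.842)² · (0.36·0.64 + 0.15·0.85) / (0.21)²
  = (2.802)² · (0.2304 + 0.1275) / 0.0441
  = 7.8512 · 0.3579 / 0.0441
  = 63.72
Adjust for 79% response: 63.72 / 0.79 = 80.66.
Round up → n = 81 per group.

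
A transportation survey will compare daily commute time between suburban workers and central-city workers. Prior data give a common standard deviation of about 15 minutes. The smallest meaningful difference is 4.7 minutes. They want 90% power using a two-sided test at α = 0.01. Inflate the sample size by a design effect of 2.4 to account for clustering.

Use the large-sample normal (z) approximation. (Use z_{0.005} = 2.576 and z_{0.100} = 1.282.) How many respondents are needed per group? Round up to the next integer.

n = (z_{α/2} + z_β)² · (σ₁² + σ₂²) / δ²
  = (2.576 + 1.282)² · (2·15² = 450) / 4.7²
  = 14.8842 · 450 / 22.09
  = 303.21
Design effect: 2.4 × 303.21 = 727.70.
Round up → n = 728 per group.

n = 728 per group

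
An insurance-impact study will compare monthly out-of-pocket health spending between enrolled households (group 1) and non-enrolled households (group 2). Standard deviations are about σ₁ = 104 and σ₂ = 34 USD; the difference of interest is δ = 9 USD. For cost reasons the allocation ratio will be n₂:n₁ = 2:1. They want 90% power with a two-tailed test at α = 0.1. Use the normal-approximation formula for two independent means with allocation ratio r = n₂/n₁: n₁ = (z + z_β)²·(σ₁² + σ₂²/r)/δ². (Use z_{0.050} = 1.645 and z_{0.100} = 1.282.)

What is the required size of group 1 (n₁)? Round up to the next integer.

n₁ = 1206

n₁ = (z_{α/2} + z_β)² · (σ₁² + σ₂²/r) / δ²
   = (1.645 + 1.282)² · (104² + 34²/2) / 9²
   = 8.5673 · (10816 + 578) / 81
   = 8.5673 · 11394 / 81
   = 1205.14
Round up → n₁ = 1206; n₂ = r·n₁ = 2 × 1206 = 2412.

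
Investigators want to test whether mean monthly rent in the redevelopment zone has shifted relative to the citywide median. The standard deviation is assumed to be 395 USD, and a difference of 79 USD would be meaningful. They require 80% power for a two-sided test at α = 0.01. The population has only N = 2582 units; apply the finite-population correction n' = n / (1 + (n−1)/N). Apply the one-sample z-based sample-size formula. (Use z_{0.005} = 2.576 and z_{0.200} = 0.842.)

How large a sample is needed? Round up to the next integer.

n = 263

n = (z_{α/2} + z_β)² · σ² / δ²
  = (2.576 + 0.842)² · 395² / 79²
  = 11.6827 · 156025 / 6241
  = 292.07
Finite-population correction (N = 2582): 292.07 / (1 + (292.07 − 1)/2582) = 262.48.
Round up → n = 263.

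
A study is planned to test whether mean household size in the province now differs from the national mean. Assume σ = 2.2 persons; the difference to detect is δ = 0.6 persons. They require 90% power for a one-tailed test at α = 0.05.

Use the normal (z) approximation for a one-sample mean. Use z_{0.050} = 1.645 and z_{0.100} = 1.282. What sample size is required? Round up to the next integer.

n = (z_α + z_β)² · σ² / δ²
  = (1.645 + 1.282)² · 2.2² / 0.6²
  = 8.5673 · 4.84 / 0.36
  = 115.18
Round up → n = 116.

n = 116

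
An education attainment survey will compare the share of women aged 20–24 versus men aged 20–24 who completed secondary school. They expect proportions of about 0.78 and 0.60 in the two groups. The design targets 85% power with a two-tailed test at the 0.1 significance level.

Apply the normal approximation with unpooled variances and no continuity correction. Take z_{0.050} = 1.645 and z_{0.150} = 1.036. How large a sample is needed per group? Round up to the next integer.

n = 92 per group

n = (z_{α/2} + z_β)² · [p₁(1−p₁) + p₂(1−p₂)] / (p₁ − p₂)²
  = (1.645 + 1.036)² · (0.78·0.22 + 0.60·0.40) / (0.18)²
  = (2.681)² · (0.1716 + 0.2400) / 0.0324
  = 7.1878 · 0.4116 / 0.0324
  = 91.31
Round up → n = 92 per group.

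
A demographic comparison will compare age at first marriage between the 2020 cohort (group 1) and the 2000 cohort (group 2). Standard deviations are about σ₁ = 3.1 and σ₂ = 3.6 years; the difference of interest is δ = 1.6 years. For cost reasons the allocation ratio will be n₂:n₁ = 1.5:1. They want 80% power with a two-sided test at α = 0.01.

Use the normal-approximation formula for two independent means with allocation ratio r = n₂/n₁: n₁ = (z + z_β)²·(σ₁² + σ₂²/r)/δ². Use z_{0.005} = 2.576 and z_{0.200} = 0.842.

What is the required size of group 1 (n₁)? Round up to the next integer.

n₁ = 84

n₁ = (z_{α/2} + z_β)² · (σ₁² + σ₂²/r) / δ²
   = (2.576 + 0.842)² · (3.1² + 3.6²/1.5) / 1.6²
   = 11.6827 · (9.61 + 8.64) / 2.56
   = 11.6827 · 18.25 / 2.56
   = 83.29
Round up → n₁ = 84; n₂ = r·n₁ = 1.5 × 84 = 126.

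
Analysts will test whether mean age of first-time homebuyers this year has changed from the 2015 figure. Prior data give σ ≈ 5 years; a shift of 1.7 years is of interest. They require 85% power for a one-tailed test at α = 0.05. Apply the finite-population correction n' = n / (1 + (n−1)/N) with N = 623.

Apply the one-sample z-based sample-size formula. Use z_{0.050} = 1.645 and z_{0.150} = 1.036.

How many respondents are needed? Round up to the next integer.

n = 57

n = (z_α + z_β)² · σ² / δ²
  = (1.645 + 1.036)² · 5² / 1.7²
  = 7.1878 · 25 / 2.89
  = 62.18
Finite-population correction (N = 623): 62.18 / (1 + (62.18 − 1)/623) = 56.62.
Round up → n = 57.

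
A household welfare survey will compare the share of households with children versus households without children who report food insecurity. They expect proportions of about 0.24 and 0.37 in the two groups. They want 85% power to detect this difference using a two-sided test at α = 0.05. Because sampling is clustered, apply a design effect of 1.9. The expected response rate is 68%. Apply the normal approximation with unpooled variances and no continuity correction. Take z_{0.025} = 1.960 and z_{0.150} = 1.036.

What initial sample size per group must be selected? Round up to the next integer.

n = (z_{α/2} + z_β)² · [p₁(1−p₁) + p₂(1−p₂)] / (p₁ − p₂)²
  = (1.960 + 1.036)² · (0.24·0.76 + 0.37·0.63) / (-0.13)²
  = (2.996)² · (0.1824 + 0.2331) / 0.0169
  = 8.9760 · 0.4155 / 0.0169
  = 220.68
Design effect: 1.9 × 220.68 = 419.30.
Adjust for 68% response: 419.30 / 0.68 = 616.61.
Round up → n = 617 per group.

n = 617 per group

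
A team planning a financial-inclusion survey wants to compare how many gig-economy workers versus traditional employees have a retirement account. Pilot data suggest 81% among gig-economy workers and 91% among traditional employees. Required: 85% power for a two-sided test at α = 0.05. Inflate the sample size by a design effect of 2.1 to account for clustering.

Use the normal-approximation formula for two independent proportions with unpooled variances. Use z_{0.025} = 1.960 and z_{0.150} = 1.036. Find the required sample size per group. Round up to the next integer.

n = 445 per group

n = (z_{α/2} + z_β)² · [p₁(1−p₁) + p₂(1−p₂)] / (p₁ − p₂)²
  = (1.960 + 1.036)² · (0.81·0.19 + 0.91·0.09) / (-0.10)²
  = (2.996)² · (0.1539 + 0.0819) / 0.0100
  = 8.9760 · 0.2358 / 0.0100
  = 211.65
Design effect: 2.1 × 211.65 = 444.47.
Round up → n = 445 per group.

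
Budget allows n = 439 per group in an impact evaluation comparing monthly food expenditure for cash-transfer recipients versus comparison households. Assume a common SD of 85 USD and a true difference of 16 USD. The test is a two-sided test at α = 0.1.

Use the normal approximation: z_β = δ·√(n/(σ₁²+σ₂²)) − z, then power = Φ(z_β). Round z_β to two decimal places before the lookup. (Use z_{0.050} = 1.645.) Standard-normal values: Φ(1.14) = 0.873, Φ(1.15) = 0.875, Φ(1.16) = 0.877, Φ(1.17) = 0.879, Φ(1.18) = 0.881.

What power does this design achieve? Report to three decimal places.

Power ≈ 0.873

z_β = δ·√(n/(σ₁²+σ₂²)) − z_{α/2}
    = 16 · √(439/14450) − 1.645
    = 16 · 0.17430 − 1.645
    = 2.7888 − 1.645 = 1.1438 → 1.14
Power = Φ(1.14) = 0.873.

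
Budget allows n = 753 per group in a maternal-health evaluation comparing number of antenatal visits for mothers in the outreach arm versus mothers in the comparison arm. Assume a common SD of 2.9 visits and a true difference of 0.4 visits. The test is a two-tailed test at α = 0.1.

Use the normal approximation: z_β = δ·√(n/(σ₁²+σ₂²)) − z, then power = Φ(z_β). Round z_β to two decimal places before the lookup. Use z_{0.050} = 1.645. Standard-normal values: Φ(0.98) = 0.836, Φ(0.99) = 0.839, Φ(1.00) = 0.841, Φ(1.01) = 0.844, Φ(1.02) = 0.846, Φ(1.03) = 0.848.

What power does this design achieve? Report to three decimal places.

Power ≈ 0.848

z_β = δ·√(n/(σ₁²+σ₂²)) − z_{α/2}
    = 0.4 · √(753/16.82) − 1.645
    = 0.4 · 6.69090 − 1.645
    = 2.6764 − 1.645 = 1.0314 → 1.03
Power = Φ(1.03) = 0.848.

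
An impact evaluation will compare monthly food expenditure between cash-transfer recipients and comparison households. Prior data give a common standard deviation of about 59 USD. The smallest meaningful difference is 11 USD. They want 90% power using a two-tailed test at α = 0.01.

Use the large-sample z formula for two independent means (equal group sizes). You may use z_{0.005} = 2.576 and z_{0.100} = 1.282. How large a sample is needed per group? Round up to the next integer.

n = (z_{α/2} + z_β)² · (σ₁² + σ₂²) / δ²
  = (2.576 + 1.282)² · (2·59² = 6962) / 11²
  = 14.8842 · 6962 / 121
  = 856.39
Round up → n = 857 per group.

n = 857 per group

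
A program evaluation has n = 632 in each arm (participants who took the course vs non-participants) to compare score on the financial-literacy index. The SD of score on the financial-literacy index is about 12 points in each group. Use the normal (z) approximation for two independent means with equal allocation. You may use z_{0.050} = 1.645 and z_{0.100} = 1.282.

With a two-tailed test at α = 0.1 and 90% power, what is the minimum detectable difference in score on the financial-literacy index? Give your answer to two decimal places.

Minimum detectable difference ≈ 1.98 points

δ = (z_{α/2} + z_β) · √((σ₁²+σ₂²)/n)
  = (1.645 + 1.282) · √(288/632)
  = 2.927 · √0.4557
  = 2.927 · 0.6751
  = 1.9759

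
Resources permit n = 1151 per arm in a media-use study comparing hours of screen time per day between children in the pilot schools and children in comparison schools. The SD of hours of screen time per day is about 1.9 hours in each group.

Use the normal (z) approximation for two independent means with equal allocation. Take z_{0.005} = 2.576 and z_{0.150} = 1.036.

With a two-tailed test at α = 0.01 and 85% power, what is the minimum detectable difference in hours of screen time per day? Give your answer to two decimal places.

δ = (z_{α/2} + z_β) · √((σ₁²+σ₂²)/n)
  = (2.576 + 1.036) · √(7.22/1151)
  = 3.612 · √0.00627
  = 3.612 · 0.0792
  = 0.2861

Minimum detectable difference ≈ 0.29 hours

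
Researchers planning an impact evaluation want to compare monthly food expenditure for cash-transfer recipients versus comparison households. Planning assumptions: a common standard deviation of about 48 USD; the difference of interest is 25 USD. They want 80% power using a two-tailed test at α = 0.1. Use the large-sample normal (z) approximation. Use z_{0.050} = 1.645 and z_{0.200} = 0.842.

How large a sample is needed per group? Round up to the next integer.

n = (z_{α/2} + z_β)² · (σ₁² + σ₂²) / δ²
  = (1.645 + 0.842)² · (2·48² = 4608) / 25²
  = 6.1852 · 4608 / 625
  = 45.60
Round up → n = 46 per group.

n = 46 per group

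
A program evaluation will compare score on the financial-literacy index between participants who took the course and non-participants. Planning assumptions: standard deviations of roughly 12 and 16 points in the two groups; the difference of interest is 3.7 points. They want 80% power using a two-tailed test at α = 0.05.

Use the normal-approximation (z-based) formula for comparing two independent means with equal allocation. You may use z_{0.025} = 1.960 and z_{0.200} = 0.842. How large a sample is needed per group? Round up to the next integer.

n = (z_{α/2} + z_β)² · (σ₁² + σ₂²) / δ²
  = (1.960 + 0.842)² · (12² + 16² = 400) / 3.7²
  = 7.8512 · 400 / 13.69
  = 229.40
Round up → n = 230 per group.

n = 230 per group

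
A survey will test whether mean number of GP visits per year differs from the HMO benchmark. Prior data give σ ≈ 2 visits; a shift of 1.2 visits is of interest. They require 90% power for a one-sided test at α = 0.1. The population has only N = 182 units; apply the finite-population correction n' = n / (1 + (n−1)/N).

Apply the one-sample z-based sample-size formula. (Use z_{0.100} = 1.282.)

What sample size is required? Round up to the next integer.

n = 17

n = (z_α + z_β)² · σ² / δ²
  = (1.282 + 1.282)² · 2² / 1.2²
  = 6.5741 · 4 / 1.44
  = 18.26
Finite-population correction (N = 182): 18.26 / (1 + (18.26 − 1)/182) = 16.68.
Round up → n = 17.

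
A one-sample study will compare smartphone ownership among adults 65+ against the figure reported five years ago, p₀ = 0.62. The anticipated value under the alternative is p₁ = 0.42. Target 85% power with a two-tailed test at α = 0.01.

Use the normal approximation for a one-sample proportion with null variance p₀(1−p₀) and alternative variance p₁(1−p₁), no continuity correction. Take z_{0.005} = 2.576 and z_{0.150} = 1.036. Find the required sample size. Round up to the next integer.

n = 78

n = [z_{α/2}·√(p₀q₀) + z_β·√(p₁q₁)]² / (p₁ − p₀)²
  = [2.576·√(0.62·0.38) + 1.036·√(0.42·0.58)]² / (-0.20)²
  = [2.576·0.4854 + 1.036·0.4936]² / 0.0400
  = [1.7617]² / 0.0400
  = 77.59
Round up → n = 78.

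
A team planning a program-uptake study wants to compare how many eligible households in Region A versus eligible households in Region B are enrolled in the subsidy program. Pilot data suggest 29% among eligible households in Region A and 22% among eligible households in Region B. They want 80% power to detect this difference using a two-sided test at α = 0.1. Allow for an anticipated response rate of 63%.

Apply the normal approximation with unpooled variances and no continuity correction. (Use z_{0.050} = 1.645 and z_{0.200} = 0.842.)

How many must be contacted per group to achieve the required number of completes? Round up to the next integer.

n = 757 per group

n = (z_{α/2} + z_β)² · [p₁(1−p₁) + p₂(1−p₂)] / (p₁ − p₂)²
  = (1.645 + 0.842)² · (0.29·0.71 + 0.22·0.78) / (0.07)²
  = (2.487)² · (0.2059 + 0.1716) / 0.0049
  = 6.1852 · 0.3775 / 0.0049
  = 476.51
Adjust for 63% response: 476.51 / 0.63 = 756.37.
Round up → n = 757 per group.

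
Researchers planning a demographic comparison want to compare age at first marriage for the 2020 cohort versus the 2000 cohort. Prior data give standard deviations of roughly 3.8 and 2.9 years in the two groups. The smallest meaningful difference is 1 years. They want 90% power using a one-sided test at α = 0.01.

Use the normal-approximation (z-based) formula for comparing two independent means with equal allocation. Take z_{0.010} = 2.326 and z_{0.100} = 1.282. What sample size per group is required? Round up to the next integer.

n = (z_α + z_β)² · (σ₁² + σ₂²) / δ²
  = (2.326 + 1.282)² · (3.8² + 2.9² = 22.85) / 1²
  = 13.0177 · 22.85 / 1
  = 297.45
Round up → n = 298 per group.

n = 298 per group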